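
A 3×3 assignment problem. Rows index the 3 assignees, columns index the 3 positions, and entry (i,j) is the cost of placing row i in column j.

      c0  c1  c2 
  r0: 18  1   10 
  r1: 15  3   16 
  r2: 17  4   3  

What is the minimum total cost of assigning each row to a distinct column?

optimal assignment: row0→col1 (cost 1), row1→col0 (cost 15), row2→col2 (cost 3)
total = 1 + 15 + 3 = 19

Minimum assignment cost: 19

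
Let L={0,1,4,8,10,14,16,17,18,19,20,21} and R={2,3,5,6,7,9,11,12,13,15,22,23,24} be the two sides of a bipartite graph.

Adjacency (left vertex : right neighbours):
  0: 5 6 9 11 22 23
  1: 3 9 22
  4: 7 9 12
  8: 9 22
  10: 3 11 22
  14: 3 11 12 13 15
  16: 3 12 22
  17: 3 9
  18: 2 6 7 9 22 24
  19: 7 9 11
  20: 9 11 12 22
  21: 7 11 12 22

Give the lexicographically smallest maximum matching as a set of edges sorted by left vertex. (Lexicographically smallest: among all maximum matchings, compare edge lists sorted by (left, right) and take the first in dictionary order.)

|M| = 9 (so the lex-smallest maximum matching has 9 edges)
process left vertices in ascending order; for each, take the smallest-labelled available neighbour that still permits 9 edges overall, or leave it unmatched if none does
lex-smallest matching: {0-5, 1-3, 4-7, 8-9, 10-11, 14-13, 16-12, 18-2, 20-22}

Lex-smallest maximum matching: {(0,5), (1,3), (4,7), (8,9), (10,11), (14,13), (16,12), (18,2), (20,22)}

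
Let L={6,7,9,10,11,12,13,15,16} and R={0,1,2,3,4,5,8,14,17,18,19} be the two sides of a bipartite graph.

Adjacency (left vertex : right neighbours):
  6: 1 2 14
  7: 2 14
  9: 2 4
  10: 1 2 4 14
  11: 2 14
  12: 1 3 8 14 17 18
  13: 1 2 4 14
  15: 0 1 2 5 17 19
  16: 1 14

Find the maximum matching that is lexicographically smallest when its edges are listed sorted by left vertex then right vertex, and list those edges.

|M| = 6 (so the lex-smallest maximum matching has 6 edges)
process left vertices in ascending order; for each, take the smallest-labelled available neighbour that still permits 6 edges overall, or leave it unmatched if none does
lex-smallest matching: {6-1, 7-2, 9-4, 10-14, 12-3, 15-0}

Lex-smallest maximum matching: {(6,1), (7,2), (9,4), (10,14), (12,3), (15,0)}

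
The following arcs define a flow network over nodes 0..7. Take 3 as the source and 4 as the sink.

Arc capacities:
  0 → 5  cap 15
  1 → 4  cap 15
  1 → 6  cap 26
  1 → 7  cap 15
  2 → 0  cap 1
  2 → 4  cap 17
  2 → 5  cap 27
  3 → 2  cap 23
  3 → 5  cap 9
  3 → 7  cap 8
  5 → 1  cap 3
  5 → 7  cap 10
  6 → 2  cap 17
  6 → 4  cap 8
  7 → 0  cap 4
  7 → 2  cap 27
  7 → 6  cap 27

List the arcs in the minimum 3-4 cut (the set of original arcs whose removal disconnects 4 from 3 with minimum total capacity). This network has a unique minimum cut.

Min-cut arcs: {(2,4), (5,1), (6,4)} (total capacity 28)

augment #1: 3→2→4 push 17
augment #2: 3→5→1→4 push 3
augment #3: 3→7→6→4 push 8
max flow = 28; residual-reachable set from 3 gives S-side
cut edges (S→T): {(2,4), (5,1), (6,4)} total cap 28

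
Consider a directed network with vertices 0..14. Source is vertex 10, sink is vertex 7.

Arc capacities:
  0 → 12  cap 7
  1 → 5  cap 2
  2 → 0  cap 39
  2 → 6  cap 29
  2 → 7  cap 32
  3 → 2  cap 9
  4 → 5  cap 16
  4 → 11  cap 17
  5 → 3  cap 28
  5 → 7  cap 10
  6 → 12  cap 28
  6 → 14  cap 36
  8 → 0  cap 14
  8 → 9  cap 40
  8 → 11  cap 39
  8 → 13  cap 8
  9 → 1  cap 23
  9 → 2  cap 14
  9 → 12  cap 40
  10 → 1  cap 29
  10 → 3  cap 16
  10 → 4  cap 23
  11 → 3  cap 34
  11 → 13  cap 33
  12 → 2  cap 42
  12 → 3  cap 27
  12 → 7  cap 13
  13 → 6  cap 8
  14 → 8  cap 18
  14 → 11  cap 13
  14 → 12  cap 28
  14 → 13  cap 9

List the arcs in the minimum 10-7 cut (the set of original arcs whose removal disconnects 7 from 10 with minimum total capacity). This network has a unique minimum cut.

augment #1: 10→1→5→7 push 2
augment #2: 10→3→2→7 push 9
augment #3: 10→4→5→7 push 8
augment #4: 10→4→11→13→6→12→7 push 8
max flow = 27; residual-reachable set from 10 gives S-side
cut edges (S→T): {(3,2), (5,7), (13,6)} total cap 27

Min-cut arcs: {(3,2), (5,7), (13,6)} (total capacity 27)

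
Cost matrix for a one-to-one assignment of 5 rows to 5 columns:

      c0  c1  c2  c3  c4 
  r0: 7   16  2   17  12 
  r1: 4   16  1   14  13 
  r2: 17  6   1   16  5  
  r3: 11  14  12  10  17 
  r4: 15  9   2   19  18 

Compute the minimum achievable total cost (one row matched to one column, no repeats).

Minimum assignment cost: 30

optimal assignment: row0→col2 (cost 2), row1→col0 (cost 4), row2→col4 (cost 5), row3→col3 (cost 10), row4→col1 (cost 9)
total = 2 + 4 + 5 + 10 + 9 = 30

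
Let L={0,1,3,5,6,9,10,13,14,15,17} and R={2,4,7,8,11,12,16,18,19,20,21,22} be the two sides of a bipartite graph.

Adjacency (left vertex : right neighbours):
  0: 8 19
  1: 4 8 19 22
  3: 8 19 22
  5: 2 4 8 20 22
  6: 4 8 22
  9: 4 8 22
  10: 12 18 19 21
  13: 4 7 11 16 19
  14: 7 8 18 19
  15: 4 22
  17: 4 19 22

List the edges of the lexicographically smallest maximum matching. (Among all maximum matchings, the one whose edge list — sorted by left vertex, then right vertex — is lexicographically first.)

|M| = 8 (so the lex-smallest maximum matching has 8 edges)
process left vertices in ascending order; for each, take the smallest-labelled available neighbour that still permits 8 edges overall, or leave it unmatched if none does
lex-smallest matching: {0-8, 1-4, 3-19, 5-2, 6-22, 10-12, 13-7, 14-18}

Lex-smallest maximum matching: {(0,8), (1,4), (3,19), (5,2), (6,22), (10,12), (13,7), (14,18)}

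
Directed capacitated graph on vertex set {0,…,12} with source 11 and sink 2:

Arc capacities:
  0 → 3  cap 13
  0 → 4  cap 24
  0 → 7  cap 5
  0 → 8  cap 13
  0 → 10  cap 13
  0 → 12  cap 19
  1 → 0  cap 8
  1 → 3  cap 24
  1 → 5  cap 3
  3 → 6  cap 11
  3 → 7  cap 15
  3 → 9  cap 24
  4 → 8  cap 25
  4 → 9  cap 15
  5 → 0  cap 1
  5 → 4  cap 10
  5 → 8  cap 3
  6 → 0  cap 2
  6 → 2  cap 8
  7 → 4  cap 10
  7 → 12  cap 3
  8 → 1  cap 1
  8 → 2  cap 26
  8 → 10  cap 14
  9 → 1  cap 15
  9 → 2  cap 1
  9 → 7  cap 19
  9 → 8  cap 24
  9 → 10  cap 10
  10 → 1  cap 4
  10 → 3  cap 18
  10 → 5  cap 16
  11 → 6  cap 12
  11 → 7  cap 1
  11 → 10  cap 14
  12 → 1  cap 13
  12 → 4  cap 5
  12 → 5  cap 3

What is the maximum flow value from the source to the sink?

Maximum flow value: 25

augment #1: 11→6→2 bottleneck 8, total now 8
augment #2: 11→6→0→8→2 bottleneck 2, total now 10
augment #3: 11→7→4→8→2 bottleneck 1, total now 11
augment #4: 11→10→3→9→2 bottleneck 1, total now 12
augment #5: 11→10→5→8→2 bottleneck 3, total now 15
augment #6: 11→10→1→0→8→2 bottleneck 4, total now 19
augment #7: 11→10→3→9→8→2 bottleneck 6, total now 25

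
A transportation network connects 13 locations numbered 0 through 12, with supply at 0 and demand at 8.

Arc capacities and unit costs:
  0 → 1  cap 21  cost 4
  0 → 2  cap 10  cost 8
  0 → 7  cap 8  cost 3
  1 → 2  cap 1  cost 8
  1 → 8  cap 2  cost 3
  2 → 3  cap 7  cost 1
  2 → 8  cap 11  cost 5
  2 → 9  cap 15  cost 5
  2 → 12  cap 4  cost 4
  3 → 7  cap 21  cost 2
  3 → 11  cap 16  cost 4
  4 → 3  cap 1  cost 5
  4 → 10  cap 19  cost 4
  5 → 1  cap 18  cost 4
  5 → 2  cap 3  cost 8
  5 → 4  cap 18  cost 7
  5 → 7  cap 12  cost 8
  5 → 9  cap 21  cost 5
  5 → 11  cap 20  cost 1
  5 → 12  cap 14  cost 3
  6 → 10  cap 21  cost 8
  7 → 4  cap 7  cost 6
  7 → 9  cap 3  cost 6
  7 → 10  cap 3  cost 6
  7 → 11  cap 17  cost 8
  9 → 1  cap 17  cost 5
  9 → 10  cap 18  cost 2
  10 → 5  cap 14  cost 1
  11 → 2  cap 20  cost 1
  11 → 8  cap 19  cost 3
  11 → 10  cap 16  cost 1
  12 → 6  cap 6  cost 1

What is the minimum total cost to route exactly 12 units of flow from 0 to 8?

Minimum cost for 12 units: 144

shortest-cost path #1: 0→1→8 push 2 @ unit cost 7 (adds 14)
shortest-cost path #2: 0→2→8 push 10 @ unit cost 13 (adds 130)
total cost = 144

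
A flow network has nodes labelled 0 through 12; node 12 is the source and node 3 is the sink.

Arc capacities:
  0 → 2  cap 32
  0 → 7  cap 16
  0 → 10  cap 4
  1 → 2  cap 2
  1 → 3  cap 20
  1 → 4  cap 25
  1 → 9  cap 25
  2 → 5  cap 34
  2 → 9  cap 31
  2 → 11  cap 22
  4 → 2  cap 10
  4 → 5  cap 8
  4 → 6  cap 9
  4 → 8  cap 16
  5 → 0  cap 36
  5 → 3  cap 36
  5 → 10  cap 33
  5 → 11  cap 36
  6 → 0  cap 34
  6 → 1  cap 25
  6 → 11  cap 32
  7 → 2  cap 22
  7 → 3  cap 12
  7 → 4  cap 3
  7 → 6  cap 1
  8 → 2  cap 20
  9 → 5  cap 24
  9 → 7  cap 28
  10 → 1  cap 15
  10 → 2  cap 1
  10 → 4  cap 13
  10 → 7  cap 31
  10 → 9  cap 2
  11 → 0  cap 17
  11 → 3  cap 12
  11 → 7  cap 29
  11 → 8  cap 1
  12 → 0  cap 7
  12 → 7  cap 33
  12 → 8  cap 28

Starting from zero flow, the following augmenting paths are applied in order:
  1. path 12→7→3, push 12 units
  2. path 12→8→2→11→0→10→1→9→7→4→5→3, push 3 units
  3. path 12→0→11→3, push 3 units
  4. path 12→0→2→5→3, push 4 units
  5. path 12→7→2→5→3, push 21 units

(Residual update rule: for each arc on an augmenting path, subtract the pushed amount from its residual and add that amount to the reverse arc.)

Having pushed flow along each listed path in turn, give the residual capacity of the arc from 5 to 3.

Residual capacity of (5,3): 8

after path 1 (12→7→3, push 12): res(5,3)=36
after path 2 (12→8→2→11→0→10→1→9→7→4→5→3, push 3): res(5,3)=33
after path 3 (12→0→11→3, push 3): res(5,3)=33
after path 4 (12→0→2→5→3, push 4): res(5,3)=29
after path 5 (12→7→2→5→3, push 21): res(5,3)=8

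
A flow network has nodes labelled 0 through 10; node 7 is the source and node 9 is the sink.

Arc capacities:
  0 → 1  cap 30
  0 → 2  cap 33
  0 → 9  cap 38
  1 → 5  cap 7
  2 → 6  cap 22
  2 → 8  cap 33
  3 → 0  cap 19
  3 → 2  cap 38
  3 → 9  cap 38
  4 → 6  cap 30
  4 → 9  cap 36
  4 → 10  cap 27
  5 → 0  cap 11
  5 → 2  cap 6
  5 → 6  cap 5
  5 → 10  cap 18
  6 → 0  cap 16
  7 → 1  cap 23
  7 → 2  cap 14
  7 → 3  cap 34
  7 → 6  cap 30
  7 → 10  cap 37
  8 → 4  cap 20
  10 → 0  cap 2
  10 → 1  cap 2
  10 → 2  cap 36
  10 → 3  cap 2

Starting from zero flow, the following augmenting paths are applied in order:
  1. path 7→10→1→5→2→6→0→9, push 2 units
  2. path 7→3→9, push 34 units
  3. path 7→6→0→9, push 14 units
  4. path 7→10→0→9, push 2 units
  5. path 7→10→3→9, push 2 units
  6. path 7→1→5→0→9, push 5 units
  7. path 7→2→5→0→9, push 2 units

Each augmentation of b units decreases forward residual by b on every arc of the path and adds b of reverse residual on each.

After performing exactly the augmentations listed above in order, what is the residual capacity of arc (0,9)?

after path 1 (7→10→1→5→2→6→0→9, push 2): res(0,9)=36
after path 2 (7→3→9, push 34): res(0,9)=36
after path 3 (7→6→0→9, push 14): res(0,9)=22
after path 4 (7→10→0→9, push 2): res(0,9)=20
after path 5 (7→10→3→9, push 2): res(0,9)=20
after path 6 (7→1→5→0→9, push 5): res(0,9)=15
after path 7 (7→2→5→0→9, push 2): res(0,9)=13

Residual capacity of (0,9): 13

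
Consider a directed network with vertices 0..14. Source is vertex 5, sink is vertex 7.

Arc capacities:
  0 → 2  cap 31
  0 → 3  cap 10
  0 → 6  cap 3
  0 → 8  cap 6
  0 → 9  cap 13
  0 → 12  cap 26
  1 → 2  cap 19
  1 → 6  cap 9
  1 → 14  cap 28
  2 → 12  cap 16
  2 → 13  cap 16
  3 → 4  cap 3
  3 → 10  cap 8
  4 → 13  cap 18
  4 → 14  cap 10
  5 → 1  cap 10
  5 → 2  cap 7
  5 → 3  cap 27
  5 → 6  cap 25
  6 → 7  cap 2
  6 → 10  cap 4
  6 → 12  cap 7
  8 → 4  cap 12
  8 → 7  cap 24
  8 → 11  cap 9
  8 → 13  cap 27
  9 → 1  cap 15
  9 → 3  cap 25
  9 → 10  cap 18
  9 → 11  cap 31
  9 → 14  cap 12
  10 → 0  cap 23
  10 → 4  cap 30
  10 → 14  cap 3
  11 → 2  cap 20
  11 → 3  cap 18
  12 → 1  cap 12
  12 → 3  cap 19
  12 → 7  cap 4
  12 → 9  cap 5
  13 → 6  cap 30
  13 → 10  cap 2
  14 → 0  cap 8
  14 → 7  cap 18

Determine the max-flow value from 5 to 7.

augment #1: 5→6→7 bottleneck 2, total now 2
augment #2: 5→1→14→7 bottleneck 10, total now 12
augment #3: 5→2→12→7 bottleneck 4, total now 16
augment #4: 5→3→4→14→7 bottleneck 3, total now 19
augment #5: 5→3→10→14→7 bottleneck 3, total now 22
augment #6: 5→2→12→1→14→7 bottleneck 2, total now 24
augment #7: 5→3→10→0→8→7 bottleneck 5, total now 29
augment #8: 5→6→10→0→8→7 bottleneck 1, total now 30

Maximum flow value: 30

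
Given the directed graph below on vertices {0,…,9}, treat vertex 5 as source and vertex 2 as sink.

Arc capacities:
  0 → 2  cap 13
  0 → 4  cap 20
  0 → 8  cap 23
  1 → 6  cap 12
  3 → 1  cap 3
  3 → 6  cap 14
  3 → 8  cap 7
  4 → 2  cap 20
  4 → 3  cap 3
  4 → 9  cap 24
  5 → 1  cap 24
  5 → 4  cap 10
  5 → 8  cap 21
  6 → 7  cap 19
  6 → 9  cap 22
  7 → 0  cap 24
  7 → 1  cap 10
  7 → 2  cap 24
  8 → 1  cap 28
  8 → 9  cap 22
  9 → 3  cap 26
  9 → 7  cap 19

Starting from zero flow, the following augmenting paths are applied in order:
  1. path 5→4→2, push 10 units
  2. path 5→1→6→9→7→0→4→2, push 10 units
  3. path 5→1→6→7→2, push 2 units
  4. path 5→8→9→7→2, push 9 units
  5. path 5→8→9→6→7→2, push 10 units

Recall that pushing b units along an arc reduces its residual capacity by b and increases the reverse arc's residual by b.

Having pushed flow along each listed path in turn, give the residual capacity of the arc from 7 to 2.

after path 1 (5→4→2, push 10): res(7,2)=24
after path 2 (5→1→6→9→7→0→4→2, push 10): res(7,2)=24
after path 3 (5→1→6→7→2, push 2): res(7,2)=22
after path 4 (5→8→9→7→2, push 9): res(7,2)=13
after path 5 (5→8→9→6→7→2, push 10): res(7,2)=3

Residual capacity of (7,2): 3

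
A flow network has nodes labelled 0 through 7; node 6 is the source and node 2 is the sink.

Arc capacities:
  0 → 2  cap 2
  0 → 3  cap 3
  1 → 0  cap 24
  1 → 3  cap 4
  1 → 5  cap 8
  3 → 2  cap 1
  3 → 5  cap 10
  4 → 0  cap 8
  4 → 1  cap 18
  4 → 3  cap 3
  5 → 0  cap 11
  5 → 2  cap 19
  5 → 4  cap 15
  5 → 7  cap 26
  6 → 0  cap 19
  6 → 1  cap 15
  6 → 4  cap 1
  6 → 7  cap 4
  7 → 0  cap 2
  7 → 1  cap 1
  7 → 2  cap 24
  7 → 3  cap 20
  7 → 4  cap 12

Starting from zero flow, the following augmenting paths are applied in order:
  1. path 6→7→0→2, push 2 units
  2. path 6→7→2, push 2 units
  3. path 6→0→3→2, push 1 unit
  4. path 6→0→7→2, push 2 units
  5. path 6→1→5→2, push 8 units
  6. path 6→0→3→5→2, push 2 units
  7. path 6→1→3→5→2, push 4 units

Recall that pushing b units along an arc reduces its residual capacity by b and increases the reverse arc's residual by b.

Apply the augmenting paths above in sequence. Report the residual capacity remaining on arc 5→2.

Residual capacity of (5,2): 5

after path 1 (6→7→0→2, push 2): res(5,2)=19
after path 2 (6→7→2, push 2): res(5,2)=19
after path 3 (6→0→3→2, push 1): res(5,2)=19
after path 4 (6→0→7→2, push 2): res(5,2)=19
after path 5 (6→1→5→2, push 8): res(5,2)=11
after path 6 (6→0→3→5→2, push 2): res(5,2)=9
after path 7 (6→1→3→5→2, push 4): res(5,2)=5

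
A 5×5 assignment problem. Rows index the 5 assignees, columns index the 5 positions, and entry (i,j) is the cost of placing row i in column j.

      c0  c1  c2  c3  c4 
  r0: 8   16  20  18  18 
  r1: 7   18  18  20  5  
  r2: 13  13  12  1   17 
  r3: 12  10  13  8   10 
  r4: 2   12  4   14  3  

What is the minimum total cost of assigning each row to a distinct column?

optimal assignment: row0→col0 (cost 8), row1→col4 (cost 5), row2→col3 (cost 1), row3→col1 (cost 10), row4→col2 (cost 4)
total = 8 + 5 + 1 + 10 + 4 = 28

Minimum assignment cost: 28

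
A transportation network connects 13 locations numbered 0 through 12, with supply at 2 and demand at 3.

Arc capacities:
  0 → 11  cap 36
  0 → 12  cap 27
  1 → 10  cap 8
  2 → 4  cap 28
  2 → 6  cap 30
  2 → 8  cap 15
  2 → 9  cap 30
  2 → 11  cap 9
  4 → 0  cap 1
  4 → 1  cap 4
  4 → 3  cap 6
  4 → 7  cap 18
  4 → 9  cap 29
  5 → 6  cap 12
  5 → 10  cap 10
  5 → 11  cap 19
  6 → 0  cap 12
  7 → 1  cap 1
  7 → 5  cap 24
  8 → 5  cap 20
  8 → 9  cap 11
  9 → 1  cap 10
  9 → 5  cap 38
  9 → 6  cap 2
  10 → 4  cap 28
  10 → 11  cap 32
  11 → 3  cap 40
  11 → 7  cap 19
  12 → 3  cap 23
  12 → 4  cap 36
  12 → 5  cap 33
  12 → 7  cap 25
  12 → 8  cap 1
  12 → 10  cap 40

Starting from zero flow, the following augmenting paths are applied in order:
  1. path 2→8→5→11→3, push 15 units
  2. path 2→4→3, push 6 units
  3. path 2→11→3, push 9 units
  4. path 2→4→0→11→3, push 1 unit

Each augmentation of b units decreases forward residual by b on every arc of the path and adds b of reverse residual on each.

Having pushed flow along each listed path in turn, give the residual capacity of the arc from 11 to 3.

after path 1 (2→8→5→11→3, push 15): res(11,3)=25
after path 2 (2→4→3, push 6): res(11,3)=25
after path 3 (2→11→3, push 9): res(11,3)=16
after path 4 (2→4→0→11→3, push 1): res(11,3)=15

Residual capacity of (11,3): 15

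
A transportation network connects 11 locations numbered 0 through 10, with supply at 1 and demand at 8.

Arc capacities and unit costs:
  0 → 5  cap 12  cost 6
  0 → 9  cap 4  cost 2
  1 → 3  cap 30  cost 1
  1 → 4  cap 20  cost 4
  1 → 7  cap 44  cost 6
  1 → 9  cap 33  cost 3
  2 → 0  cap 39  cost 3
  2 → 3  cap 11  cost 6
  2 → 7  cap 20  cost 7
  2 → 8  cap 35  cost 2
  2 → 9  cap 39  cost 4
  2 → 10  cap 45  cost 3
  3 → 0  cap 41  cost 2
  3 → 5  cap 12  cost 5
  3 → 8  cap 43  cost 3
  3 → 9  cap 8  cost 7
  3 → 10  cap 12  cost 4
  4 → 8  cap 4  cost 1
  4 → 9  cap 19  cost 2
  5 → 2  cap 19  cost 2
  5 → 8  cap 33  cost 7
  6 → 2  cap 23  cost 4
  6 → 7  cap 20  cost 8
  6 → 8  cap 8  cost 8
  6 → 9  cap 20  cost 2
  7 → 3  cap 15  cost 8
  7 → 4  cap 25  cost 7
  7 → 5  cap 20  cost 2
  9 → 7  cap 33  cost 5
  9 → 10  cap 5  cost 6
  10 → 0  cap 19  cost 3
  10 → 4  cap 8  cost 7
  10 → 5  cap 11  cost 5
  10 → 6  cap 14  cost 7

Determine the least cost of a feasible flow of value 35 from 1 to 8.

shortest-cost path #1: 1→3→8 push 30 @ unit cost 4 (adds 120)
shortest-cost path #2: 1→4→8 push 4 @ unit cost 5 (adds 20)
shortest-cost path #3: 1→7→5→2→8 push 1 @ unit cost 12 (adds 12)
total cost = 152

Minimum cost for 35 units: 152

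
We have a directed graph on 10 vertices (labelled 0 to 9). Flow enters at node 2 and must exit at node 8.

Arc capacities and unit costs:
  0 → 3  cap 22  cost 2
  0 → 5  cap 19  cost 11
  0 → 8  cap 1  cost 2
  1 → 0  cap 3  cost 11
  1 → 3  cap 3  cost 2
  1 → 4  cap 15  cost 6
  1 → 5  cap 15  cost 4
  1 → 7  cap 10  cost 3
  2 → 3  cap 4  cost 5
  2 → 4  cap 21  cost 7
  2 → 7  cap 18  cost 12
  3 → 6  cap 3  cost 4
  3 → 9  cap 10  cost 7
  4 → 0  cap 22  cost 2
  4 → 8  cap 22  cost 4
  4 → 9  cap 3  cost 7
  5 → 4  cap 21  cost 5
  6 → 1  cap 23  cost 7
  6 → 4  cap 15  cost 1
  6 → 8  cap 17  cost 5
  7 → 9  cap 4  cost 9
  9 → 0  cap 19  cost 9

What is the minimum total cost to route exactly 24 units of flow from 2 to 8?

Minimum cost for 24 units: 273

shortest-cost path #1: 2→4→8 push 21 @ unit cost 11 (adds 231)
shortest-cost path #2: 2→3→6→8 push 3 @ unit cost 14 (adds 42)
total cost = 273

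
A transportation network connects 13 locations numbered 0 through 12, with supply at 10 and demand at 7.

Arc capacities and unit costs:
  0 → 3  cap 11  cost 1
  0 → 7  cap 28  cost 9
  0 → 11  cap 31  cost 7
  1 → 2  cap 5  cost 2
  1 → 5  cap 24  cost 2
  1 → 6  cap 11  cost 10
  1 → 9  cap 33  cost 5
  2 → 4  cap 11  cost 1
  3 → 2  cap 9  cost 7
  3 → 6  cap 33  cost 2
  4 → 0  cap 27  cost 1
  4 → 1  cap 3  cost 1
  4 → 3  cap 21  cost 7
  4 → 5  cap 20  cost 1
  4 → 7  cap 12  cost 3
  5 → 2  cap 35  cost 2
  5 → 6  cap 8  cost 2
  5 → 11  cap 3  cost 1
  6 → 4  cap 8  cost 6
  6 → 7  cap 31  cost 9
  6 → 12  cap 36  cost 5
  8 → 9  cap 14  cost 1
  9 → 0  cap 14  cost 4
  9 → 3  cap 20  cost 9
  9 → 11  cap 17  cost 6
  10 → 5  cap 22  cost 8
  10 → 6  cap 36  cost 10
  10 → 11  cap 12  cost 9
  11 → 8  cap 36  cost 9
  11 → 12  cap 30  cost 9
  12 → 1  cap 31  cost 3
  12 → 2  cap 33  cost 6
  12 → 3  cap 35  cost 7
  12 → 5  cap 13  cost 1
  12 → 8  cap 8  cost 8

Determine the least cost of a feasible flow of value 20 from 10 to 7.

shortest-cost path #1: 10→5→2→4→7 push 11 @ unit cost 14 (adds 154)
shortest-cost path #2: 10→6→7 push 9 @ unit cost 19 (adds 171)
total cost = 325

Minimum cost for 20 units: 325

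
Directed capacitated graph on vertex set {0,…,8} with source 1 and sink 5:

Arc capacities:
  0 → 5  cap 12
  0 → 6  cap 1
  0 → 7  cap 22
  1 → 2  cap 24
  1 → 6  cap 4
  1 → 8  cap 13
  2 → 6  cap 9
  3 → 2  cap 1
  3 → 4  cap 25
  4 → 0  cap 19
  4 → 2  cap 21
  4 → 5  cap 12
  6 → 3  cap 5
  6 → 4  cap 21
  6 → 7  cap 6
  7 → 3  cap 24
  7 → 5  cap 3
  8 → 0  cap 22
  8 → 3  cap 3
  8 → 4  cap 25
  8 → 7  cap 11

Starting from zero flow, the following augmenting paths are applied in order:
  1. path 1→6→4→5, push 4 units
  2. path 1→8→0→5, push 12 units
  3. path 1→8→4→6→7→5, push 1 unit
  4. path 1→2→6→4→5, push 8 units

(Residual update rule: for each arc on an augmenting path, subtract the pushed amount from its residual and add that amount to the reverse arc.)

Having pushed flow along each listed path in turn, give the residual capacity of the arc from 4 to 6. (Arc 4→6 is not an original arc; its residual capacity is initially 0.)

Residual capacity of (4,6): 11

after path 1 (1→6→4→5, push 4): res(4,6)=4
after path 2 (1→8→0→5, push 12): res(4,6)=4
after path 3 (1→8→4→6→7→5, push 1): res(4,6)=3
after path 4 (1→2→6→4→5, push 8): res(4,6)=11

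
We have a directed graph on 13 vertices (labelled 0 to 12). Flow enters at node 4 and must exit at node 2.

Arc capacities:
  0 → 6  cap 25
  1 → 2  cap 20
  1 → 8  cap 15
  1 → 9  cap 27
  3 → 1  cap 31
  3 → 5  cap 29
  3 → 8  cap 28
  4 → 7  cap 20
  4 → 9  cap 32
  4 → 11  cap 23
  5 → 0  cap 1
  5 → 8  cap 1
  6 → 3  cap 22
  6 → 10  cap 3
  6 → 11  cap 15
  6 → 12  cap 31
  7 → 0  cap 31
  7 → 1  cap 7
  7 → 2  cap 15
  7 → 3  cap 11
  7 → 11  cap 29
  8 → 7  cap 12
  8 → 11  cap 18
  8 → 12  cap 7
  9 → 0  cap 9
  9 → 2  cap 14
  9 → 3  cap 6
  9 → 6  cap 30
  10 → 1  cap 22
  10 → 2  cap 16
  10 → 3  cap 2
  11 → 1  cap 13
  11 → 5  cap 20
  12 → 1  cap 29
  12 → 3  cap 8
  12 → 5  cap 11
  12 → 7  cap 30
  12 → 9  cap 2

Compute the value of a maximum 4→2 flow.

augment #1: 4→7→2 bottleneck 15, total now 15
augment #2: 4→9→2 bottleneck 14, total now 29
augment #3: 4→7→1→2 bottleneck 5, total now 34
augment #4: 4→11→1→2 bottleneck 13, total now 47
augment #5: 4→9→3→1→2 bottleneck 2, total now 49
augment #6: 4→9→6→10→2 bottleneck 3, total now 52

Maximum flow value: 52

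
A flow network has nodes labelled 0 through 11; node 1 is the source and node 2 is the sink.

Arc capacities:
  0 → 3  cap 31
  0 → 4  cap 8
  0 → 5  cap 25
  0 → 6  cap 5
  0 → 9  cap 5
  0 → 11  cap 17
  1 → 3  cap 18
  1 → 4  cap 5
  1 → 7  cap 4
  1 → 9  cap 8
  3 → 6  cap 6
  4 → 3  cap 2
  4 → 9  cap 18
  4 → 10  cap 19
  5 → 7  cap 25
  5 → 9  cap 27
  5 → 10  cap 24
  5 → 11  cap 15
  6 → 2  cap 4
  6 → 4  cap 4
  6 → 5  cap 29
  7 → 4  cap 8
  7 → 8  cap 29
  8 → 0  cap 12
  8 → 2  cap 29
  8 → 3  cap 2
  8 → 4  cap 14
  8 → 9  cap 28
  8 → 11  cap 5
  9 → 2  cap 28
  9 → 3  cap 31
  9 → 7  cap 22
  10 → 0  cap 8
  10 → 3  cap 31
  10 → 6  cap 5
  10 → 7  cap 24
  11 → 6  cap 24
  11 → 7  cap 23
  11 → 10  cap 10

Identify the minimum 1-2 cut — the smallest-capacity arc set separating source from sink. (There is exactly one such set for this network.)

augment #1: 1→9→2 push 8
augment #2: 1→3→6→2 push 4
augment #3: 1→4→9→2 push 5
augment #4: 1→7→8→2 push 4
augment #5: 1→3→6→4→9→2 push 2
max flow = 23; residual-reachable set from 1 gives S-side
cut edges (S→T): {(1,4), (1,7), (1,9), (3,6)} total cap 23

Min-cut arcs: {(1,4), (1,7), (1,9), (3,6)} (total capacity 23)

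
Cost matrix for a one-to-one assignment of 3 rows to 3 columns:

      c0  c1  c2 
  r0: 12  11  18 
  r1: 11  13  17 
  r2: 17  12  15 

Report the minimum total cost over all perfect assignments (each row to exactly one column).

Minimum assignment cost: 37

optimal assignment: row0→col1 (cost 11), row1→col0 (cost 11), row2→col2 (cost 15)
total = 11 + 11 + 15 = 37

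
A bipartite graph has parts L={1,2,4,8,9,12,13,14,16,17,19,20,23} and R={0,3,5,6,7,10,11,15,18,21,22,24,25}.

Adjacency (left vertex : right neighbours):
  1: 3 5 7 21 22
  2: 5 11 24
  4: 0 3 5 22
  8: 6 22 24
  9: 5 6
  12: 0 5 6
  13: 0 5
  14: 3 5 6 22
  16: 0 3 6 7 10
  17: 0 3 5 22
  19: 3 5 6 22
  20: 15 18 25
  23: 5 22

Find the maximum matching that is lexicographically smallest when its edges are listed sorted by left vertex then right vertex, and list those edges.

|M| = 10 (so the lex-smallest maximum matching has 10 edges)
process left vertices in ascending order; for each, take the smallest-labelled available neighbour that still permits 10 edges overall, or leave it unmatched if none does
lex-smallest matching: {1-7, 2-11, 4-0, 8-24, 9-5, 12-6, 14-3, 16-10, 17-22, 20-15}

Lex-smallest maximum matching: {(1,7), (2,11), (4,0), (8,24), (9,5), (12,6), (14,3), (16,10), (17,22), (20,15)}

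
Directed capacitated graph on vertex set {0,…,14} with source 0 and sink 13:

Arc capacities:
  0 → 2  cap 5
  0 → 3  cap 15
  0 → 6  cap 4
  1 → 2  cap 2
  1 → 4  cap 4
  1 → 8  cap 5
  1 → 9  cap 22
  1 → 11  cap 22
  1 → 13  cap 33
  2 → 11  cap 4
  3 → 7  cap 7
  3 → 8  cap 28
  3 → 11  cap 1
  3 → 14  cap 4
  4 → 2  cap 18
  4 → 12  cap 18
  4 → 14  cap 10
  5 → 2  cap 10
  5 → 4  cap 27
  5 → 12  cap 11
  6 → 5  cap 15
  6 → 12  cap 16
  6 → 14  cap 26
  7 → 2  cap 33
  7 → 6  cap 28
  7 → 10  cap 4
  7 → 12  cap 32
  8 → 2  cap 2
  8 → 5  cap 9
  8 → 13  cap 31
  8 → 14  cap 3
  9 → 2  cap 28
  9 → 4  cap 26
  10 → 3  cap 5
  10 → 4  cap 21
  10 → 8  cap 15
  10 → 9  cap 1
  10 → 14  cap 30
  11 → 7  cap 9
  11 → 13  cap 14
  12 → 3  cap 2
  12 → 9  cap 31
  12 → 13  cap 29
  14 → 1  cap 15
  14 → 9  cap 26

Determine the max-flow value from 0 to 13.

Maximum flow value: 23

augment #1: 0→2→11→13 bottleneck 4, total now 4
augment #2: 0→3→8→13 bottleneck 15, total now 19
augment #3: 0→6→12→13 bottleneck 4, total now 23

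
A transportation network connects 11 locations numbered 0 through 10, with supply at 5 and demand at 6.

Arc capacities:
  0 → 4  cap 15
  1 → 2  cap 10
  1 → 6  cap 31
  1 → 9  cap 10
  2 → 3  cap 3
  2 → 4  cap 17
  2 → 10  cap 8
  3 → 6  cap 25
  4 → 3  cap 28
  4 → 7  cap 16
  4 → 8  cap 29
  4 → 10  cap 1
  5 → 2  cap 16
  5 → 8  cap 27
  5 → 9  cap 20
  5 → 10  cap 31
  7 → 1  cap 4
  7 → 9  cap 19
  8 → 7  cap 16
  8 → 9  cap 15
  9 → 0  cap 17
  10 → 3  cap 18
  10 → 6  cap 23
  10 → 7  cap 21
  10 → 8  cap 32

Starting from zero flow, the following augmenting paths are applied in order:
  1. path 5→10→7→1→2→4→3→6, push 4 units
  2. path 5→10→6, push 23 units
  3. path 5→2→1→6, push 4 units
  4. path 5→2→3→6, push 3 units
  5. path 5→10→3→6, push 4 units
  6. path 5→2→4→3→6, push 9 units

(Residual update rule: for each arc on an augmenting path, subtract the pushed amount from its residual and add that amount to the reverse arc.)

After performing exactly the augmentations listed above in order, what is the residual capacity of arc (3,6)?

after path 1 (5→10→7→1→2→4→3→6, push 4): res(3,6)=21
after path 2 (5→10→6, push 23): res(3,6)=21
after path 3 (5→2→1→6, push 4): res(3,6)=21
after path 4 (5→2→3→6, push 3): res(3,6)=18
after path 5 (5→10→3→6, push 4): res(3,6)=14
after path 6 (5→2→4→3→6, push 9): res(3,6)=5

Residual capacity of (3,6): 5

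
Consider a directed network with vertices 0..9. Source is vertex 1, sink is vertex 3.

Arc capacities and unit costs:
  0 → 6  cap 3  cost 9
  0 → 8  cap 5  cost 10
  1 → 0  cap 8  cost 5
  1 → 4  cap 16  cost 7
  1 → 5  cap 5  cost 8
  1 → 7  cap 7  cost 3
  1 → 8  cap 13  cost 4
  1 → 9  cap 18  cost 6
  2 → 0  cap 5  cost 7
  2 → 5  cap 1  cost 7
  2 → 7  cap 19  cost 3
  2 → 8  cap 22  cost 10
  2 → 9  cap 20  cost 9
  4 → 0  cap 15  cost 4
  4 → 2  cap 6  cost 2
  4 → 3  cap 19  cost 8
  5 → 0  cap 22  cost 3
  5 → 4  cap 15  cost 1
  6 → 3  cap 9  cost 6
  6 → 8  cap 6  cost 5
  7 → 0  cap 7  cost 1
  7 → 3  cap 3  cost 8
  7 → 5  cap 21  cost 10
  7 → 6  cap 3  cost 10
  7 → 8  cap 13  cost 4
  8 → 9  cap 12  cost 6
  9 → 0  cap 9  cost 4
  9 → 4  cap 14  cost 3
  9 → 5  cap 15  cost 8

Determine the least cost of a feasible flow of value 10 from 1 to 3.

shortest-cost path #1: 1→7→3 push 3 @ unit cost 11 (adds 33)
shortest-cost path #2: 1→4→3 push 7 @ unit cost 15 (adds 105)
total cost = 138

Minimum cost for 10 units: 138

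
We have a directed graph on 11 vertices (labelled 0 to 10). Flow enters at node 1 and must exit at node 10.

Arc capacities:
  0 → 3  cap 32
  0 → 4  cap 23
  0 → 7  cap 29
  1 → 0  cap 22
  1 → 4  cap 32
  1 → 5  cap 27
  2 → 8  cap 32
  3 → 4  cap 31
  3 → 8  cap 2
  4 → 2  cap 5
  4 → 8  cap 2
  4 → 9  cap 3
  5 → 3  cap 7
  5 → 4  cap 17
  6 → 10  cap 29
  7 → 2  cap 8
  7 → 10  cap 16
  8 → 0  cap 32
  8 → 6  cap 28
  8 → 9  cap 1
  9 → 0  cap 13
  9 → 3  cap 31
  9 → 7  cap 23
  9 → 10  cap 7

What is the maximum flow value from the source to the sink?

augment #1: 1→0→7→10 bottleneck 16, total now 16
augment #2: 1→4→9→10 bottleneck 3, total now 19
augment #3: 1→4→8→6→10 bottleneck 2, total now 21
augment #4: 1→0→3→8→6→10 bottleneck 2, total now 23
augment #5: 1→4→2→8→6→10 bottleneck 5, total now 28
augment #6: 1→0→7→2→8→6→10 bottleneck 4, total now 32
augment #7: 1→5→3→0→7→2→8→6→10 bottleneck 2, total now 34

Maximum flow value: 34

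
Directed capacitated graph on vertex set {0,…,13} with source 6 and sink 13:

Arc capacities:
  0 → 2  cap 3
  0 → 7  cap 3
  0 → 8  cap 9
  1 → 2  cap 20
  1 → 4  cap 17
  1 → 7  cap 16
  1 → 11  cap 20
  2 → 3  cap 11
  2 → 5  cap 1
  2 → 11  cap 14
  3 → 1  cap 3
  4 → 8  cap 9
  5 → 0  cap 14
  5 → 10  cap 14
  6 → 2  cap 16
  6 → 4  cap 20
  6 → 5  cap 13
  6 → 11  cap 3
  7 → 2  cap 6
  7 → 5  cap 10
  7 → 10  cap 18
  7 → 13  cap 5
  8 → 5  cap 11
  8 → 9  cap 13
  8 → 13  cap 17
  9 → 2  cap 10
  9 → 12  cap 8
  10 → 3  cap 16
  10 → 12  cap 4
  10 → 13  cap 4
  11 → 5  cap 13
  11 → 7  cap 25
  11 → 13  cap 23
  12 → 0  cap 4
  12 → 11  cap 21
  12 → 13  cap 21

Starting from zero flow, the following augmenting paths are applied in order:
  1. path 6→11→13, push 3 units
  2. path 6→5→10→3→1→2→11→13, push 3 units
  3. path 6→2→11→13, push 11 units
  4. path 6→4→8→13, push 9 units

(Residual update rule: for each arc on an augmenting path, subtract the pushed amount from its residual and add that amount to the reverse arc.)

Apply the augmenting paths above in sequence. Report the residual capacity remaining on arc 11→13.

Residual capacity of (11,13): 6

after path 1 (6→11→13, push 3): res(11,13)=20
after path 2 (6→5→10→3→1→2→11→13, push 3): res(11,13)=17
after path 3 (6→2→11→13, push 11): res(11,13)=6
after path 4 (6→4→8→13, push 9): res(11,13)=6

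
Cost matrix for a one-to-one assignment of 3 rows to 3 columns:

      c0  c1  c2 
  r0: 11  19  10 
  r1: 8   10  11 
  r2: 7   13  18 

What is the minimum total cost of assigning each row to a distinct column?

Minimum assignment cost: 27

optimal assignment: row0→col2 (cost 10), row1→col1 (cost 10), row2→col0 (cost 7)
total = 10 + 10 + 7 = 27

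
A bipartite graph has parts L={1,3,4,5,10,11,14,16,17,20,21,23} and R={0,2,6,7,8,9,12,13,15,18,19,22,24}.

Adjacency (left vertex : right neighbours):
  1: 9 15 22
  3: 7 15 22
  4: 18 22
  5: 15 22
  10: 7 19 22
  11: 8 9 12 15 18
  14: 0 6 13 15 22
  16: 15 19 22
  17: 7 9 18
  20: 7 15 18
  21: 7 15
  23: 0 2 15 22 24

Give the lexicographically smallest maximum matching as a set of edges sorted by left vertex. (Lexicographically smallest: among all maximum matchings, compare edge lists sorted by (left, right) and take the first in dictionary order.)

|M| = 9 (so the lex-smallest maximum matching has 9 edges)
process left vertices in ascending order; for each, take the smallest-labelled available neighbour that still permits 9 edges overall, or leave it unmatched if none does
lex-smallest matching: {1-9, 3-7, 4-18, 5-15, 10-19, 11-8, 14-0, 16-22, 23-2}

Lex-smallest maximum matching: {(1,9), (3,7), (4,18), (5,15), (10,19), (11,8), (14,0), (16,22), (23,2)}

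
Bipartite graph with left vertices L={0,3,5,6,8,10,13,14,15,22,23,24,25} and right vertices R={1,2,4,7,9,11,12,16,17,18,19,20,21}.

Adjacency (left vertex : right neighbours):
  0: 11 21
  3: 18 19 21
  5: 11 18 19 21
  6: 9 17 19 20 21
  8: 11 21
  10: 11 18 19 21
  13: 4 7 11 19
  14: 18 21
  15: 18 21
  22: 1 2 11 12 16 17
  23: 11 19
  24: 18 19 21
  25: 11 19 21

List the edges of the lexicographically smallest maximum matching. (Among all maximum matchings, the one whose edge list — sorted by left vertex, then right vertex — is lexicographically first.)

|M| = 7 (so the lex-smallest maximum matching has 7 edges)
process left vertices in ascending order; for each, take the smallest-labelled available neighbour that still permits 7 edges overall, or leave it unmatched if none does
lex-smallest matching: {0-11, 3-18, 5-19, 6-9, 8-21, 13-4, 22-1}

Lex-smallest maximum matching: {(0,11), (3,18), (5,19), (6,9), (8,21), (13,4), (22,1)}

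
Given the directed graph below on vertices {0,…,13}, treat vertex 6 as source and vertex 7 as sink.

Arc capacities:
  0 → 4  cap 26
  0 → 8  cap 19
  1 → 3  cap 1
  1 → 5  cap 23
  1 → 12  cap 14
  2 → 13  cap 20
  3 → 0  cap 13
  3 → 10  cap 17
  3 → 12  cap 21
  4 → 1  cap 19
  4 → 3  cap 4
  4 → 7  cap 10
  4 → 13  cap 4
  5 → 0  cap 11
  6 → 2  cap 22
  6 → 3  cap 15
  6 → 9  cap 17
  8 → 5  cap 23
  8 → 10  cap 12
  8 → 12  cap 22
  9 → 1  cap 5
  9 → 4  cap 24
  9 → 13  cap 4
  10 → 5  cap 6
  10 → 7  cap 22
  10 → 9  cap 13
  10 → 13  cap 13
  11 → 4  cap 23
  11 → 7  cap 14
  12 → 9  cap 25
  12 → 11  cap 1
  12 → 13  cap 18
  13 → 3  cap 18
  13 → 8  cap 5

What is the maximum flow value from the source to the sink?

augment #1: 6→3→10→7 bottleneck 15, total now 15
augment #2: 6→9→4→7 bottleneck 10, total now 25
augment #3: 6→2→13→3→10→7 bottleneck 2, total now 27
augment #4: 6→2→13→8→10→7 bottleneck 5, total now 32
augment #5: 6→9→1→12→11→7 bottleneck 1, total now 33

Maximum flow value: 33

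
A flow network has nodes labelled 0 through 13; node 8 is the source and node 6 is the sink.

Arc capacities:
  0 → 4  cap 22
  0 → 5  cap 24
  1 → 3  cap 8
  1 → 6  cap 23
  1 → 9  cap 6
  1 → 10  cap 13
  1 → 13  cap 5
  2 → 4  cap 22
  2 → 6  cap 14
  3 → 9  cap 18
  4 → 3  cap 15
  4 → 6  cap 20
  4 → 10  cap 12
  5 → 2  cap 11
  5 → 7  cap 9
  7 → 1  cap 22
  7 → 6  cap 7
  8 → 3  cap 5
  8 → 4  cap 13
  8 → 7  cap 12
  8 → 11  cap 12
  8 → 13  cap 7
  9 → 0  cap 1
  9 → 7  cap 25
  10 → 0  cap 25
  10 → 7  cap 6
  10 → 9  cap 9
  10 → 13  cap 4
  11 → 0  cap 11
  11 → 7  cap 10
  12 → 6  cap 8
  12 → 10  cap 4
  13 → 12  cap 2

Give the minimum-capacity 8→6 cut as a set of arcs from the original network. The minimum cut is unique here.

Min-cut arcs: {(8,3), (8,4), (8,7), (8,11), (13,12)} (total capacity 44)

augment #1: 8→4→6 push 13
augment #2: 8→7→6 push 7
augment #3: 8→7→1→6 push 5
augment #4: 8→13→12→6 push 2
augment #5: 8→11→0→4→6 push 7
augment #6: 8→11→7→1→6 push 5
augment #7: 8→3→9→7→1→6 push 5
max flow = 44; residual-reachable set from 8 gives S-side
cut edges (S→T): {(8,3), (8,4), (8,7), (8,11), (13,12)} total cap 44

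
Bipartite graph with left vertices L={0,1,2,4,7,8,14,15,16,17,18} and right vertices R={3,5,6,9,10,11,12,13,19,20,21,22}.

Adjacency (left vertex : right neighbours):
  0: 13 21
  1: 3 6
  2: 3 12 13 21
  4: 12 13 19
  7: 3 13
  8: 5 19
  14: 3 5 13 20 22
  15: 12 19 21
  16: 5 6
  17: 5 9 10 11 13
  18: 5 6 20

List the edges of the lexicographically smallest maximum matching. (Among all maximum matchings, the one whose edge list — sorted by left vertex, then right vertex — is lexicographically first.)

Lex-smallest maximum matching: {(0,13), (1,3), (2,12), (4,19), (8,5), (14,22), (15,21), (16,6), (17,9), (18,20)}

|M| = 10 (so the lex-smallest maximum matching has 10 edges)
process left vertices in ascending order; for each, take the smallest-labelled available neighbour that still permits 10 edges overall, or leave it unmatched if none does
lex-smallest matching: {0-13, 1-3, 2-12, 4-19, 8-5, 14-22, 15-21, 16-6, 17-9, 18-20}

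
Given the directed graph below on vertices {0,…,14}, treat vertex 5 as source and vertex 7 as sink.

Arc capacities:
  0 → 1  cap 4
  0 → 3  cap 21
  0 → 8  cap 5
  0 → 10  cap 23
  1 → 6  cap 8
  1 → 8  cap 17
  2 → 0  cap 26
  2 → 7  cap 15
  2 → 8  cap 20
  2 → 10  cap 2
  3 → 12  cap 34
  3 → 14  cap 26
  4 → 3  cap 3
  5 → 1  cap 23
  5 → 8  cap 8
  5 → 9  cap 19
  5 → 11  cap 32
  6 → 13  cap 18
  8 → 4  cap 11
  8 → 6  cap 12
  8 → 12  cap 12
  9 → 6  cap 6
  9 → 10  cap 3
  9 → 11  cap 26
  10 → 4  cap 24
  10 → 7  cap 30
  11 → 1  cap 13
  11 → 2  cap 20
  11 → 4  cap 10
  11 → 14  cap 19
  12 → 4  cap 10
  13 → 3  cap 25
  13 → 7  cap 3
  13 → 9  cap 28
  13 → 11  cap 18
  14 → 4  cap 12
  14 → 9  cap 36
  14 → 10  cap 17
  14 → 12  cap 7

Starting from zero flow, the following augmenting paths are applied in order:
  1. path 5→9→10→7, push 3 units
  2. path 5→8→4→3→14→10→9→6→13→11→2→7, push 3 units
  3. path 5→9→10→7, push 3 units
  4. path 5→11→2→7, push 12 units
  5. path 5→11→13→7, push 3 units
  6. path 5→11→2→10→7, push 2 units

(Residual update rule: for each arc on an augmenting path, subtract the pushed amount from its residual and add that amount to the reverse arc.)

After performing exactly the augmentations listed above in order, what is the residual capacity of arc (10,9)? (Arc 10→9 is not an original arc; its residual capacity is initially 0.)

after path 1 (5→9→10→7, push 3): res(10,9)=3
after path 2 (5→8→4→3→14→10→9→6→13→11→2→7, push 3): res(10,9)=0
after path 3 (5→9→10→7, push 3): res(10,9)=3
after path 4 (5→11→2→7, push 12): res(10,9)=3
after path 5 (5→11→13→7, push 3): res(10,9)=3
after path 6 (5→11→2→10→7, push 2): res(10,9)=3

Residual capacity of (10,9): 3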